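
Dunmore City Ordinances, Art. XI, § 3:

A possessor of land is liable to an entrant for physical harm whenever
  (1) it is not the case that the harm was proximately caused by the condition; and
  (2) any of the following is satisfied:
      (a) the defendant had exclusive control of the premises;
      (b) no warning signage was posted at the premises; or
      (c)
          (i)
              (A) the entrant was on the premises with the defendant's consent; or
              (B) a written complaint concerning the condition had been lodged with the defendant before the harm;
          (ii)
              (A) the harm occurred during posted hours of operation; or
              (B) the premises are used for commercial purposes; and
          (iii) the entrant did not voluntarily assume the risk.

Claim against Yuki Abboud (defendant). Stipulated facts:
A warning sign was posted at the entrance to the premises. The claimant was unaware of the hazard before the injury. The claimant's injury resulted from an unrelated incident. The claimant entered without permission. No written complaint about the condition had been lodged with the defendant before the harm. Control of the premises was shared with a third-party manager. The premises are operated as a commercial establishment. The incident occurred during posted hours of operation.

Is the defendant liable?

(1) not (proximate cause) — holds.
(a) exclusive control — not satisfied.
(b) no signage posted — not satisfied.
(A) consent to enter — not satisfied.
(B) complaint lodged — not satisfied.
So (i) is not satisfied (F OR F).
(A) during posted hours — met.
(B) commercial use — holds.
(ii) = T OR T = true.
(iii) no assumed risk — holds.
(c) = F AND T AND T = false.
(2) = F OR F OR F = false.
So Overall is not satisfied (T AND F).

No — not liable.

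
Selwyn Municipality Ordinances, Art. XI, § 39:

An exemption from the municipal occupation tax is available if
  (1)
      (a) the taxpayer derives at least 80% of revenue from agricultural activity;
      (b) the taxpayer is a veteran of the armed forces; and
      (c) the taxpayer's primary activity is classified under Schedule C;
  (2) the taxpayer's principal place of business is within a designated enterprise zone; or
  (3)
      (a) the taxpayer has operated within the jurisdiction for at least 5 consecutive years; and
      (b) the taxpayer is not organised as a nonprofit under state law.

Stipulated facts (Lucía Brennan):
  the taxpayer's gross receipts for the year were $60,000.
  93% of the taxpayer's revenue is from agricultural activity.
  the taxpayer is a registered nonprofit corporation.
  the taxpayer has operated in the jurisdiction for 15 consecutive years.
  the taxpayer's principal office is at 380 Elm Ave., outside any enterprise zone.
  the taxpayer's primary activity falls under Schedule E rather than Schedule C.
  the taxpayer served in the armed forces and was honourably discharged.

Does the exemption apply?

(a) ≥80% agricultural — satisfied.
(b) veteran — met.
(c) Schedule C activity — not satisfied.
(1): T AND T AND F → false.
(2) in enterprise zone — not met.
(a) ≥ 5 yrs in jurisdiction — holds.
(b) not (nonprofit) — not satisfied.
(3) = T AND F = false.
Overall = F OR F OR F = false.

No — not exempt.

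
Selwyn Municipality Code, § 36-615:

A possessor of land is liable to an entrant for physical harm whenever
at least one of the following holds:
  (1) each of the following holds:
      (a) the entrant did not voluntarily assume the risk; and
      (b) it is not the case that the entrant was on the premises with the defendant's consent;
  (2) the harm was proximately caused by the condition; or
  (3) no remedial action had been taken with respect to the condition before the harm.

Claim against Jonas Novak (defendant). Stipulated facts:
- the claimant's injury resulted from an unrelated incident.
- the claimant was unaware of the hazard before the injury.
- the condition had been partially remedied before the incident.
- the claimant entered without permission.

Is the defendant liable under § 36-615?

(a) no assumed risk — met.
(b) not (consent to enter) — holds.
(1) = T AND T = true.
(2) proximate cause — not satisfied.
(3) no remedial action — fails.
Overall: T OR F OR F → true.

Yes — liable.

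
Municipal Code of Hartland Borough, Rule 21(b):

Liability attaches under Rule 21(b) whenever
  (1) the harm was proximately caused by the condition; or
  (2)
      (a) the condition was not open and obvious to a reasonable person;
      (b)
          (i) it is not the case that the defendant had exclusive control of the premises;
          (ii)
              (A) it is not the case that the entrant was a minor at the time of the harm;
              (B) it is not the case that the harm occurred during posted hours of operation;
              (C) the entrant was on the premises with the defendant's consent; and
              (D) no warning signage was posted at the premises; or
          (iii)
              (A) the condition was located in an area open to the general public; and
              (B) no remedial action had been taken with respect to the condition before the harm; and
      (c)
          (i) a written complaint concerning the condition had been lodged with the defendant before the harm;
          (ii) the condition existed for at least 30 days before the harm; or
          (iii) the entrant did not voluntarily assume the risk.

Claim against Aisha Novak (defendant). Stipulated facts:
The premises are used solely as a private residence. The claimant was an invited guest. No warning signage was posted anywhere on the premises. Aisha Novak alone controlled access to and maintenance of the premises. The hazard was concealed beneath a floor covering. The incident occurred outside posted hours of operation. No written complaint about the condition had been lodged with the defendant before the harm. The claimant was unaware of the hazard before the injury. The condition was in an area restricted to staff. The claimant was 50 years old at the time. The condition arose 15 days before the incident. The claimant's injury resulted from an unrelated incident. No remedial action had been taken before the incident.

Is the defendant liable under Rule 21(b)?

Yes — liable.

(1) proximate cause — not met.
(a) not open/obvious — satisfied.
(i) not (exclusive control) — fails.
(A) not (entrant a minor) — satisfied.
(B) not (during posted hours) — holds.
(C) consent to enter — satisfied.
(D) no signage posted — satisfied.
(ii) = T AND T AND T AND T = true.
(A) public area — not satisfied.
(B) no remedial action — met.
So (iii) is not satisfied (F AND T).
(b): F OR T OR F → true.
(i) complaint lodged — not satisfied.
(ii) condition ≥30 days old — not satisfied.
(iii) no assumed risk — satisfied.
(c) = F OR F OR T = true.
(2): T AND T AND T → true.
So Overall is satisfied (F OR T).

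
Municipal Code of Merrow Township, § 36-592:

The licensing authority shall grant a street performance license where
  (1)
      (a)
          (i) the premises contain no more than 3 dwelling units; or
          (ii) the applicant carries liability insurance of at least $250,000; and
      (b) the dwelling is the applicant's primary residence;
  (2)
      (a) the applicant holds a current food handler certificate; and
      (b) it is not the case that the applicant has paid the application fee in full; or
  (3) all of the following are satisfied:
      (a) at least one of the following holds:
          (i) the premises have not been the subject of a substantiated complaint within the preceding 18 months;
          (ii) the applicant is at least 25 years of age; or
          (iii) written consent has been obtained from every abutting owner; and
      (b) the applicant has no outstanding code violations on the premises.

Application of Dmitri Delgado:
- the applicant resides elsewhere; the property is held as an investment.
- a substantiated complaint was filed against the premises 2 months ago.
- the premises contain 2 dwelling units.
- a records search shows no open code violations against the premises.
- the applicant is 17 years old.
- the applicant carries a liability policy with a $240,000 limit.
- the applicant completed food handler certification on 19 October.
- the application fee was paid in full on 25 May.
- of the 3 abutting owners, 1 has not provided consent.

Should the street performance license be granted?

No — denied.

(i) ≤ 3 units — met.
(ii) insurance ≥ $250,000 — not met.
(a) = T OR F = true.
(b) primary residence — not satisfied.
(1) = T AND F = false.
(a) food handler cert. — satisfied.
(b) not (fee paid) — fails.
So (2) is not satisfied (T AND F).
(i) no complaint in 18 mo. — fails.
(ii) age ≥ 25 — not met.
(iii) all abutters consent — not satisfied.
(a): F OR F OR F → false.
(b) no code violations — holds.
So (3) is not satisfied (F AND T).
Overall = F OR F OR F = false.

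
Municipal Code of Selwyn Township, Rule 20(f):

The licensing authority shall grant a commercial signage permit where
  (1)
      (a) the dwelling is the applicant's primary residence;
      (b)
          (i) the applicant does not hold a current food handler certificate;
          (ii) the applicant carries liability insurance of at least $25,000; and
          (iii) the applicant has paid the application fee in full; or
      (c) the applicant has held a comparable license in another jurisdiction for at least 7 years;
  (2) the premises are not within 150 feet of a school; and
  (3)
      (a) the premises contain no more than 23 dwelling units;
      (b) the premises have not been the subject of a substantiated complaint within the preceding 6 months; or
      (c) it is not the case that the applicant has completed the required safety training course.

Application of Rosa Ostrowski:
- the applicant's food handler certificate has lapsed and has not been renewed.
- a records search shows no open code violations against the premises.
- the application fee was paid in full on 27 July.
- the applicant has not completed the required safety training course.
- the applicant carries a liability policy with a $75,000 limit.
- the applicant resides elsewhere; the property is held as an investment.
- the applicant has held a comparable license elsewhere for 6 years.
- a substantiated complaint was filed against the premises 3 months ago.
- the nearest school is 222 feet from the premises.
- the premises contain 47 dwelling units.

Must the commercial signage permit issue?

Yes — granted.

(a) primary residence — not satisfied.
(i) not (food handler cert.) — met.
(ii) insurance ≥ $25,000 — satisfied.
(iii) fee paid — holds.
So (b) is satisfied (T AND T AND T).
(c) prior license ≥ 7 yr — not met.
(1) = F OR T OR F = true.
(2) ≥150 ft from school — satisfied.
(a) ≤ 23 units — not satisfied.
(b) no complaint in 6 mo. — not met.
(c) not (safety training) — holds.
So (3) is satisfied (F OR F OR T).
So Overall is satisfied (T AND T AND T).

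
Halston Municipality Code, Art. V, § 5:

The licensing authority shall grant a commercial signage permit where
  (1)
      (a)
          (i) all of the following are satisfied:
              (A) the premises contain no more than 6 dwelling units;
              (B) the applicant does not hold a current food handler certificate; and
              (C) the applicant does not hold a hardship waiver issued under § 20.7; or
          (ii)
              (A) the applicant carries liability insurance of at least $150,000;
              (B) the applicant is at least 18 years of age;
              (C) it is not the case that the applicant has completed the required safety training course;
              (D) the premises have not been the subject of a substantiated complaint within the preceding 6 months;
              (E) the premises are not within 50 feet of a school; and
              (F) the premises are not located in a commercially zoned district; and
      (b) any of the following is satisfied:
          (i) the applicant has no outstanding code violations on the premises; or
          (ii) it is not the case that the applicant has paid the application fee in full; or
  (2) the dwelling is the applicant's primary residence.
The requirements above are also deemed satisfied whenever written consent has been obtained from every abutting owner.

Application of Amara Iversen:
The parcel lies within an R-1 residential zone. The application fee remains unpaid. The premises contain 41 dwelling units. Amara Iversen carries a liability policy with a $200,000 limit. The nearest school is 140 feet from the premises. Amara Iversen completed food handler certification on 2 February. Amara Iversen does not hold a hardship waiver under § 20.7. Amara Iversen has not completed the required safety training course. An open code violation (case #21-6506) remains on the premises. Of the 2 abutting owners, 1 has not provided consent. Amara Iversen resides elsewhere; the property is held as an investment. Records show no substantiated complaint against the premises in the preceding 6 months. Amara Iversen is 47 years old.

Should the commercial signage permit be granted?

Yes — granted.

(A) ≤ 6 units — fails.
(B) not (food handler cert.) — not satisfied.
(C) not (hardship waiver) — holds.
So (i) is not satisfied (F AND F AND T).
(A) insurance ≥ $150,000 — holds.
(B) age ≥ 18 — holds.
(C) not (safety training) — met.
(D) no complaint in 6 mo. — satisfied.
(E) ≥50 ft from school — met.
(F) not (commercially zoned) — met.
(ii) = T AND T AND T AND T AND T AND T = true.
(a): F OR T → true.
(i) no code violations — not met.
(ii) not (fee paid) — satisfied.
So (b) is satisfied (F OR T).
(1): T AND T → true.
(2) primary residence — fails.
Overall: T OR F → true.
Exception (all abutters consent) — not satisfied.
Result: main true OR exception false → true.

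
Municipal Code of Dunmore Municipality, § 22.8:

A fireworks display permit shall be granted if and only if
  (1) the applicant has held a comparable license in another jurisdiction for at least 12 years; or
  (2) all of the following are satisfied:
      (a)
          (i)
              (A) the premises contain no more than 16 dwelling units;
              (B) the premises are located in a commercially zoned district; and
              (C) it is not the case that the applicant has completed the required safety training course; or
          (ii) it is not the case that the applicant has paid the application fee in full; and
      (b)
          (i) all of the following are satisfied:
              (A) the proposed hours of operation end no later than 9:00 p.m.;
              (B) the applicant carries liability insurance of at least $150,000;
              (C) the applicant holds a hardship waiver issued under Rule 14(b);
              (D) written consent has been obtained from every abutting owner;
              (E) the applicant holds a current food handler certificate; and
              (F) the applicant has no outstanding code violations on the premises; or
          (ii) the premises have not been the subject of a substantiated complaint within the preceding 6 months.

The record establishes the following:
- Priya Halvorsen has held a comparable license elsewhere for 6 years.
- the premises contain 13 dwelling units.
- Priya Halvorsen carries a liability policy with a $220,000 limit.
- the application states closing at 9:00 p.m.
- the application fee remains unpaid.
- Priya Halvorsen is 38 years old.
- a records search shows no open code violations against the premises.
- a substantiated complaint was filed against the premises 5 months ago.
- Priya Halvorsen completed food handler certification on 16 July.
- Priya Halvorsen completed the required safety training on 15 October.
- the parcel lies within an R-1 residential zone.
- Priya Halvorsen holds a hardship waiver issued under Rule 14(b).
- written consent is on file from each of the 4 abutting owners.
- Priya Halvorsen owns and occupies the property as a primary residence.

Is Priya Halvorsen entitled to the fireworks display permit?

(1) prior license ≥ 12 yr — fails.
(A) ≤ 16 units — satisfied.
(B) commercially zoned — not met.
(C) not (safety training) — not satisfied.
So (i) is not satisfied (T AND F AND F).
(ii) not (fee paid) — satisfied.
(a): F OR T → true.
(A) closes by 9 p.m. — met.
(B) insurance ≥ $150,000 — holds.
(C) hardship waiver — satisfied.
(D) all abutters consent — satisfied.
(E) food handler cert. — satisfied.
(F) no code violations — satisfied.
(i): T AND T AND T AND T AND T AND T → true.
(ii) no complaint in 6 mo. — fails.
(b) = T OR F = true.
(2): T AND T → true.
Overall = F OR T = true.

Yes — granted.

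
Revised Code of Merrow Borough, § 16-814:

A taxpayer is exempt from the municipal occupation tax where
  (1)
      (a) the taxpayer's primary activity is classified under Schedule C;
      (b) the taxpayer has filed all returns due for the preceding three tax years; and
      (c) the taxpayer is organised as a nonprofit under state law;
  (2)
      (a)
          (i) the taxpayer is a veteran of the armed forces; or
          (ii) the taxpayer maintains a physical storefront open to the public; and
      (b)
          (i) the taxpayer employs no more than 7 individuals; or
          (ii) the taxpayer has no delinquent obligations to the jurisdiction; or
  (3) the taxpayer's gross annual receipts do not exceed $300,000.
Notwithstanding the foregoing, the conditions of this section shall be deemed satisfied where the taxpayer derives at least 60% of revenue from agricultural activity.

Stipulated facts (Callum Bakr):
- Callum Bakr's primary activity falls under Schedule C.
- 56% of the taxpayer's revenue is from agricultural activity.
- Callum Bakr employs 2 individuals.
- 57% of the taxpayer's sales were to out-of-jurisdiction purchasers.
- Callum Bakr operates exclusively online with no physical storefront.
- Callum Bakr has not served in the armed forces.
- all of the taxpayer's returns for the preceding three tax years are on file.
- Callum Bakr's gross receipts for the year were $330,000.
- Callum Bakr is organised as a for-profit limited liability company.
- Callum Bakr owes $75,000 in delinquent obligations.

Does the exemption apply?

No — not exempt.

(a) Schedule C activity — holds.
(b) returns current — holds.
(c) nonprofit — fails.
(1): T AND T AND F → false.
(i) veteran — fails.
(ii) has storefront — not satisfied.
(a) = F OR F = false.
(i) ≤ 7 employees — satisfied.
(ii) no delinquency — not met.
(b): T OR F → true.
(2): F AND T → false.
(3) receipts ≤ $300,000 — not satisfied.
Overall: F OR F OR F → false.
Exception (≥60% agricultural) — not satisfied.
Result: main false OR exception false → false.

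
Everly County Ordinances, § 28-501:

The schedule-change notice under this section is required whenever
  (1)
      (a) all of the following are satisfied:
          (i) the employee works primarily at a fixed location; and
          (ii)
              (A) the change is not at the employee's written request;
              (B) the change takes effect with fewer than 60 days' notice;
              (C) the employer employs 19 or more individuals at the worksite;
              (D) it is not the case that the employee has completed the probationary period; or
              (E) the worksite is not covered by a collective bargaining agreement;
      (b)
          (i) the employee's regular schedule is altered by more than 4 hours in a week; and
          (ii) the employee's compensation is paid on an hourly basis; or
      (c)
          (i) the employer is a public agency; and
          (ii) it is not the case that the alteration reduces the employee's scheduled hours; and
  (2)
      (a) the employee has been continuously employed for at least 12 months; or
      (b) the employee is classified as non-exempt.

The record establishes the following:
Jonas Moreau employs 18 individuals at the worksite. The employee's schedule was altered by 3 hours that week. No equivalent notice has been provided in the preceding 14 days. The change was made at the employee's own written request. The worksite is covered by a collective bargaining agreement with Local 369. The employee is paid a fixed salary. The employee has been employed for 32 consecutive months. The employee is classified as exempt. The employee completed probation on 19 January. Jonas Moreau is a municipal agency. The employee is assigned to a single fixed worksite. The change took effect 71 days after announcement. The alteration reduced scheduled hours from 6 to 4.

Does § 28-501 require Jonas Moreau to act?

(i) fixed location — holds.
(A) not employee-requested — not met.
(B) < 60 days' notice — not met.
(C) ≥ 19 at site — fails.
(D) not (past probation) — not met.
(E) no CBA — not met.
(ii): F OR F OR F OR F OR F → false.
(a): T AND F → false.
(i) schedule shift > 4h — not met.
(ii) hourly-paid — not satisfied.
(b) = F AND F = false.
(i) public agency — holds.
(ii) not (hours reduced) — fails.
So (c) is not satisfied (T AND F).
So (1) is not satisfied (F OR F OR F).
(a) tenure ≥ 12 mo. — met.
(b) non-exempt — fails.
(2): T OR F → true.
Overall: F AND T → false.

No — not required.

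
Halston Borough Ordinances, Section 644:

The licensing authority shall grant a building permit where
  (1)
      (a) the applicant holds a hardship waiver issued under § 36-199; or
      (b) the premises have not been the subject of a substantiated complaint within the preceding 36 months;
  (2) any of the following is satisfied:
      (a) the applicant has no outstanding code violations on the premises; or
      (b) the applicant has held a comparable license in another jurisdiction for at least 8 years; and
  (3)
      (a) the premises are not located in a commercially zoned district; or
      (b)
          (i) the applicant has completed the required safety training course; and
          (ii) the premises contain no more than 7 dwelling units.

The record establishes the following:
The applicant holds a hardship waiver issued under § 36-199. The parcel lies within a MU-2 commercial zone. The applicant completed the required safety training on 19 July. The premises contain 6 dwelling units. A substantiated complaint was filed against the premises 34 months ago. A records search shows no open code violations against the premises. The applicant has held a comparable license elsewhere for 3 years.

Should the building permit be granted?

(a) hardship waiver — met.
(b) no complaint in 36 mo. — not satisfied.
So (1) is satisfied (T OR F).
(a) no code violations — met.
(b) prior license ≥ 8 yr — not satisfied.
(2): T OR F → true.
(a) not (commercially zoned) — not met.
(i) safety training — satisfied.
(ii) ≤ 7 units — satisfied.
(b) = T AND T = true.
So (3) is satisfied (F OR T).
So Overall is satisfied (T AND T AND T).

Yes — granted.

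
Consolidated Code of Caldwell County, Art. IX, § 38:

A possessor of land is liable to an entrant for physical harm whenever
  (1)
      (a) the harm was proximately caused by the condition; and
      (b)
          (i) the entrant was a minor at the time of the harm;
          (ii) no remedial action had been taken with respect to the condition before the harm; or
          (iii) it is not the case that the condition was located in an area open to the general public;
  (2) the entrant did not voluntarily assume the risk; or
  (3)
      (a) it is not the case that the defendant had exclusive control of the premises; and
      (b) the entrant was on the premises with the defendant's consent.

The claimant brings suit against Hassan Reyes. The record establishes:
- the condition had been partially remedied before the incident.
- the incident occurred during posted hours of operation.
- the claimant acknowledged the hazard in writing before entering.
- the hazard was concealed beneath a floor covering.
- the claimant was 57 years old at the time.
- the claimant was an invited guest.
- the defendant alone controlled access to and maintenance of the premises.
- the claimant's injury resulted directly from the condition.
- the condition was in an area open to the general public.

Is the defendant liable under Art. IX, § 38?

(a) proximate cause — met.
(i) entrant a minor — fails.
(ii) no remedial action — fails.
(iii) not (public area) — not satisfied.
(b): F OR F OR F → false.
(1) = T AND F = false.
(2) no assumed risk — not met.
(a) not (exclusive control) — not met.
(b) consent to enter — holds.
So (3) is not satisfied (F AND T).
So Overall is not satisfied (F OR F OR F).

No — not liable.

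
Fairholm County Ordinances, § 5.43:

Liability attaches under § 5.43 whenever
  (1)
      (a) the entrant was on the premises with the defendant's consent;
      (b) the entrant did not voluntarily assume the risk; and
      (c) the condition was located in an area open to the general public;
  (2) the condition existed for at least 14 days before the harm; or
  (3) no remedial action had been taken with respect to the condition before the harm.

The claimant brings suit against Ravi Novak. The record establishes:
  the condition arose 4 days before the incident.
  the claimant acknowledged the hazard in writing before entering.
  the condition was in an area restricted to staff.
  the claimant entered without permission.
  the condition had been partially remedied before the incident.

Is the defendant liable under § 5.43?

(a) consent to enter — not met.
(b) no assumed risk — fails.
(c) public area — fails.
(1) = F AND F AND F = false.
(2) condition ≥14 days old — fails.
(3) no remedial action — not met.
Overall = F OR F OR F = false.

No — not liable.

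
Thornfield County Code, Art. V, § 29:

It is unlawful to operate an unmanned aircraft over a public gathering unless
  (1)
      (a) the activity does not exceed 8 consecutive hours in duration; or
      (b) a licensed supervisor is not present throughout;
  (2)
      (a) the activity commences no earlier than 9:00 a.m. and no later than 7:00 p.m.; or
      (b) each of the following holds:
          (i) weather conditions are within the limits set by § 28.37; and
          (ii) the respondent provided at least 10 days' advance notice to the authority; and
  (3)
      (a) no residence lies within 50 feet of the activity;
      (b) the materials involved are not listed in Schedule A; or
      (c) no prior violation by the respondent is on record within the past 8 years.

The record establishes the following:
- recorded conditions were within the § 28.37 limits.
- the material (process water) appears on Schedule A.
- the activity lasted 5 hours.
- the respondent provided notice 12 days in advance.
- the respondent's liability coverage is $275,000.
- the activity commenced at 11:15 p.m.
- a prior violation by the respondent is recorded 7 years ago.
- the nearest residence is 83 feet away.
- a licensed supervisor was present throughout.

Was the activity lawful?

Yes — lawful.

(a) ≤ 8 hrs duration — satisfied.
(b) not (supervisor present) — not met.
(1): T OR F → true.
(a) start within hours — not satisfied.
(i) weather ok — met.
(ii) ≥10 days' notice — satisfied.
So (b) is satisfied (T AND T).
So (2) is satisfied (F OR T).
(a) no residence in 50 ft — holds.
(b) not (Schedule A material) — fails.
(c) no prior violation — not met.
(3) = T OR F OR F = true.
Overall: T AND T AND T → true.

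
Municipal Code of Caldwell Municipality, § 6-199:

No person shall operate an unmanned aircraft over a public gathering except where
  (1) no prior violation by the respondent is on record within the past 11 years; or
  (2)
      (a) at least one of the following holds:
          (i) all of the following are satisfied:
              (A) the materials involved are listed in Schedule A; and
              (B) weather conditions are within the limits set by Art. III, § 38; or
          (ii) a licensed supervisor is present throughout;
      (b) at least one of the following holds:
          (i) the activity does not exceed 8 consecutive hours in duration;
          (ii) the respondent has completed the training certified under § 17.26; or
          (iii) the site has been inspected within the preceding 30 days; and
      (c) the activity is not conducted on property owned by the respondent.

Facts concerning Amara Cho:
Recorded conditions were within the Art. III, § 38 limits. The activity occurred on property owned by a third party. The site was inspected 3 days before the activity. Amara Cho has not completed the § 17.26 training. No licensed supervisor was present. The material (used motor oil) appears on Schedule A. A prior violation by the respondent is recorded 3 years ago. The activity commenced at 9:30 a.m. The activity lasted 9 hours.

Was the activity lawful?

Yes — lawful.

(1) no prior violation — fails.
(A) Schedule A material — holds.
(B) weather ok — holds.
So (i) is satisfied (T AND T).
(ii) supervisor present — fails.
(a) = T OR F = true.
(i) ≤ 8 hrs duration — not met.
(ii) training certified — not met.
(iii) site inspected — met.
So (b) is satisfied (F OR F OR T).
(c) not (own property) — holds.
So (2) is satisfied (T AND T AND T).
Overall = F OR T = true.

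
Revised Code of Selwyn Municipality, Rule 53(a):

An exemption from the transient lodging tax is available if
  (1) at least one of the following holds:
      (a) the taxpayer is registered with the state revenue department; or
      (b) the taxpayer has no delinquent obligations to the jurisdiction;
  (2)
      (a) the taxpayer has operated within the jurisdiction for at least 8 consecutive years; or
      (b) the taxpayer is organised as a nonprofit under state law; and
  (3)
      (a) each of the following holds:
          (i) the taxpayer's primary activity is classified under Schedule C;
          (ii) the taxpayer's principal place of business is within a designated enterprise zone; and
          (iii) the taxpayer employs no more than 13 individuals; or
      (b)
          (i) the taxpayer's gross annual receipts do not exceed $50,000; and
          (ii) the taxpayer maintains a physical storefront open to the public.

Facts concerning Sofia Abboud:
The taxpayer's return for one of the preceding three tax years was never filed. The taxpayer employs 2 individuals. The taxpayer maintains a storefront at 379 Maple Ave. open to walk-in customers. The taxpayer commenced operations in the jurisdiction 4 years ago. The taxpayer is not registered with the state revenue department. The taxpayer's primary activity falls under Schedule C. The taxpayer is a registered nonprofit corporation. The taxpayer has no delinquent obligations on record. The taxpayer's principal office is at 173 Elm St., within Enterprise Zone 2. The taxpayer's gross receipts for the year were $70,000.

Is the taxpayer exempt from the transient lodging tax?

Yes — exempt.

(a) state-registered — not met.
(b) no delinquency — satisfied.
(1) = F OR T = true.
(a) ≥ 8 yrs in jurisdiction — fails.
(b) nonprofit — met.
(2) = F OR T = true.
(i) Schedule C activity — holds.
(ii) in enterprise zone — satisfied.
(iii) ≤ 13 employees — holds.
(a): T AND T AND T → true.
(i) receipts ≤ $50,000 — fails.
(ii) has storefront — holds.
(b) = F AND T = false.
(3) = T OR F = true.
Overall: T AND T AND T → true.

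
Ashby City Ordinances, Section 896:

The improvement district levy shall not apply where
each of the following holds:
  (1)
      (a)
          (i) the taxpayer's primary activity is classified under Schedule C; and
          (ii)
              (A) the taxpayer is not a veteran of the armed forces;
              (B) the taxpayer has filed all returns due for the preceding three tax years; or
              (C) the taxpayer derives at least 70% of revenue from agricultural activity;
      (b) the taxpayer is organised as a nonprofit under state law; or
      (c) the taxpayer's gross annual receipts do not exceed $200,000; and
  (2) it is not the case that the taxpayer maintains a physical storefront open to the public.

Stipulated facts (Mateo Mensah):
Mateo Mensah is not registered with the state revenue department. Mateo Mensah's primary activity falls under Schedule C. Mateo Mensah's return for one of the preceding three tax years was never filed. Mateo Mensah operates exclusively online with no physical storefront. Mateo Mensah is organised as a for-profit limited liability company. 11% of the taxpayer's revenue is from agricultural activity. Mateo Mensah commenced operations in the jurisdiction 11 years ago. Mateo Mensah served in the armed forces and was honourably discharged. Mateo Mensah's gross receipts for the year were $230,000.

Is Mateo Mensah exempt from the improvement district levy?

(i) Schedule C activity — holds.
(A) not (veteran) — not met.
(B) returns current — fails.
(C) ≥70% agricultural — fails.
(ii): F OR F OR F → false.
(a): T AND F → false.
(b) nonprofit — fails.
(c) receipts ≤ $200,000 — not met.
(1): F OR F OR F → false.
(2) not (has storefront) — met.
Overall = F AND T = false.

No — not exempt.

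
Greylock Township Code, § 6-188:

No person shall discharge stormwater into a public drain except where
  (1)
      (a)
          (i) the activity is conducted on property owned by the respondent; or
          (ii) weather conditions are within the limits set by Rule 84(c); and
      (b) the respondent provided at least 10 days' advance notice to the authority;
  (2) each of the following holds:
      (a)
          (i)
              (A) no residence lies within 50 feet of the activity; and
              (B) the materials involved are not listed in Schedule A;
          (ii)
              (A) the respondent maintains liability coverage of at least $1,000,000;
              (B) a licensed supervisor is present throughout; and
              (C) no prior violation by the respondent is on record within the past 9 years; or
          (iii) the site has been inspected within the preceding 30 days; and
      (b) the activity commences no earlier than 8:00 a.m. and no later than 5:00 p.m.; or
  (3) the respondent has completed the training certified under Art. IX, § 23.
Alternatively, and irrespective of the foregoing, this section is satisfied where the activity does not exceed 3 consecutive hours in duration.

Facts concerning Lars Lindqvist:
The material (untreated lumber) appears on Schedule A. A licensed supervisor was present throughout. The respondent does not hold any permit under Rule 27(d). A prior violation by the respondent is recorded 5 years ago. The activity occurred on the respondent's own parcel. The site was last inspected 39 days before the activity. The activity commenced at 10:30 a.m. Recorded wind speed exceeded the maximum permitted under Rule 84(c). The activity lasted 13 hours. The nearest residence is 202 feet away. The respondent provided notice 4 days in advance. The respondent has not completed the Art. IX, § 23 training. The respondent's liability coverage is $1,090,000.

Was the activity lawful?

No — unlawful.

(i) own property — met.
(ii) weather ok — fails.
(a): T OR F → true.
(b) ≥10 days' notice — not satisfied.
(1) = T AND F = false.
(A) no residence in 50 ft — holds.
(B) not (Schedule A material) — fails.
(i) = T AND F = false.
(A) coverage ≥ $1,000,000 — met.
(B) supervisor present — met.
(C) no prior violation — not satisfied.
So (ii) is not satisfied (T AND T AND F).
(iii) site inspected — fails.
(a): F OR F OR F → false.
(b) start within hours — holds.
(2) = F AND T = false.
(3) training certified — fails.
Overall: F OR F OR F → false.
Exception (≤ 3 hrs duration) — not satisfied.
Result: main false OR exception false → false.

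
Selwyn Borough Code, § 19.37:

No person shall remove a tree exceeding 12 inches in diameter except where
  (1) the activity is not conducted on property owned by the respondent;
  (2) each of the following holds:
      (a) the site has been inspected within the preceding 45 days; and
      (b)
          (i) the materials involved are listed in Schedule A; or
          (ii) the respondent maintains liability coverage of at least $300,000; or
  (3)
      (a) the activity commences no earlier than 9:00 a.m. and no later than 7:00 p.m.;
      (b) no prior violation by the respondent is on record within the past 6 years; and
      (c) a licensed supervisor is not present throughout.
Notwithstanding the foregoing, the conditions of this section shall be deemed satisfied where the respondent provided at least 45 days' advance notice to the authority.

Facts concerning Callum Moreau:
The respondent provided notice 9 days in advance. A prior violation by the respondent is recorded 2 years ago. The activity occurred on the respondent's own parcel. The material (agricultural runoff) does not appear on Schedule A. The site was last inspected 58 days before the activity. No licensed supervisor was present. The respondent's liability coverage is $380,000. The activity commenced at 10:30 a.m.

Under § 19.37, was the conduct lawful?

No — unlawful.

(1) not (own property) — not satisfied.
(a) site inspected — not met.
(i) Schedule A material — not met.
(ii) coverage ≥ $300,000 — met.
(b): F OR T → true.
(2): F AND T → false.
(a) start within hours — met.
(b) no prior violation — fails.
(c) not (supervisor present) — holds.
(3): T AND F AND T → false.
Overall = F OR F OR F = false.
Exception (≥45 days' notice) — not satisfied.
Result: main false OR exception false → false.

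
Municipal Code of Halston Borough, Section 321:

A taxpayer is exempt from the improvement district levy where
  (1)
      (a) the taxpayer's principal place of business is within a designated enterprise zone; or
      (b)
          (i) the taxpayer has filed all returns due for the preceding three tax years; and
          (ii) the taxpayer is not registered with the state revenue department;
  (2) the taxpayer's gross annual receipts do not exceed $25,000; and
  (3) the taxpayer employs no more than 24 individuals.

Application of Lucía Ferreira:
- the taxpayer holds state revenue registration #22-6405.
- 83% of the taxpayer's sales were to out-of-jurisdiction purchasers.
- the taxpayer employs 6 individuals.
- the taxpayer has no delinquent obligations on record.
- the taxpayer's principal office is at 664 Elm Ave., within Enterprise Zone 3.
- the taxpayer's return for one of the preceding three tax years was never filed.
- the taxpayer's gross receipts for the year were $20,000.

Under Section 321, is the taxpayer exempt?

Yes — exempt.

(a) in enterprise zone — satisfied.
(i) returns current — fails.
(ii) not (state-registered) — not met.
(b): F AND F → false.
So (1) is satisfied (T OR F).
(2) receipts ≤ $25,000 — holds.
(3) ≤ 24 employees — satisfied.
So Overall is satisfied (T AND T AND T).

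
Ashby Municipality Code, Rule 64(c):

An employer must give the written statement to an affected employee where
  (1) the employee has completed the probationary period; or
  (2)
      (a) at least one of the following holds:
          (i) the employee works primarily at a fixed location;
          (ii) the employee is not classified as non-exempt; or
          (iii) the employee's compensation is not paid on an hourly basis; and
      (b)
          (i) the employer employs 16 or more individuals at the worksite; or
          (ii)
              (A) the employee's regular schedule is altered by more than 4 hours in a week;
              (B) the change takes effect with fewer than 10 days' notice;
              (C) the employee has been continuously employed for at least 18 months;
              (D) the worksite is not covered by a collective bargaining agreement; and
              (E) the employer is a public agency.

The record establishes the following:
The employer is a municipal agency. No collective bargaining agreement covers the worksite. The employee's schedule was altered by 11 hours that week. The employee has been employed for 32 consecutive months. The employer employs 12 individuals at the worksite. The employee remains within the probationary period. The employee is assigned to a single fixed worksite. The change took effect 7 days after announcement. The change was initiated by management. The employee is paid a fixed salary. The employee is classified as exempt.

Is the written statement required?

Yes — required.

(1) past probation — not satisfied.
(i) fixed location — satisfied.
(ii) not (non-exempt) — satisfied.
(iii) not (hourly-paid) — holds.
So (a) is satisfied (T OR T OR T).
(i) ≥ 16 at site — not satisfied.
(A) schedule shift > 4h — satisfied.
(B) < 10 days' notice — satisfied.
(C) tenure ≥ 18 mo. — holds.
(D) no CBA — holds.
(E) public agency — holds.
(ii) = T AND T AND T AND T AND T = true.
(b): F OR T → true.
(2): T AND T → true.
Overall: F OR T → true.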